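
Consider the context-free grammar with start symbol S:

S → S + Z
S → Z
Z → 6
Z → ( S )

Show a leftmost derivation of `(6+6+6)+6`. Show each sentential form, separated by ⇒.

S⇒S+Z⇒Z+Z⇒(S)+Z⇒(S+Z)+Z⇒(S+Z+Z)+Z⇒(Z+Z+Z)+Z⇒(6+Z+Z)+Z⇒(6+6+Z)+Z⇒(6+6+6)+Z⇒(6+6+6)+6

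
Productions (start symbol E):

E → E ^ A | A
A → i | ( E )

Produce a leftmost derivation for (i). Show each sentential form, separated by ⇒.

E ⇒ A ⇒ (E) ⇒ (A) ⇒ (i)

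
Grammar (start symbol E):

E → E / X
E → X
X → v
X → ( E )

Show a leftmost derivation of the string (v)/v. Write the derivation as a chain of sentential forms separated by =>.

E => E/X   [E → E / X]
E/X => X/X   [E → X]
X/X => (E)/X   [X → ( E )]
(E)/X => (X)/X   [E → X]
(X)/X => (v)/X   [X → v]
(v)/X => (v)/v   [X → v]

E=>E/X=>X/X=>(E)/X=>(X)/X=>(v)/X=>(v)/v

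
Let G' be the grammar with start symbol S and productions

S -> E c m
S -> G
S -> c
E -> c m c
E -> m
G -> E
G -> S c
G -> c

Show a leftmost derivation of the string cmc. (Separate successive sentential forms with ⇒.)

S ⇒ G ⇒ E ⇒ cmc

S ⇒ G   [S -> G]
G ⇒ E   [G -> E]
E ⇒ cmc   [E -> c m c]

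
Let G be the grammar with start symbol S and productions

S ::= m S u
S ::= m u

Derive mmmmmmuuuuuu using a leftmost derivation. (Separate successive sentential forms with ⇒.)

S ⇒ mSu   [S ::= m S u]
mSu ⇒ mmSuu   [S ::= m S u]
mmSuu ⇒ mmmSuuu   [S ::= m S u]
mmmSuuu ⇒ mmmmSuuuu   [S ::= m S u]
mmmmSuuuu ⇒ mmmmmSuuuuu   [S ::= m S u]
mmmmmSuuuuu ⇒ mmmmmmuuuuuu   [S ::= m u]

S ⇒ mSu ⇒ mmSuu ⇒ mmmSuuu ⇒ mmmmSuuuu ⇒ mmmmmSuuuuu ⇒ mmmmmmuuuuuu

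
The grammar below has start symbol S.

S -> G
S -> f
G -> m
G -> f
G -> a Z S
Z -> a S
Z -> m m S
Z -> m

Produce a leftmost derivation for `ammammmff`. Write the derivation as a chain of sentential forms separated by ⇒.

S⇒G⇒aZS⇒ammSS⇒ammGS⇒ammaZSS⇒ammammSSS⇒ammammGSS⇒ammammmSS⇒ammammmfS⇒ammammmff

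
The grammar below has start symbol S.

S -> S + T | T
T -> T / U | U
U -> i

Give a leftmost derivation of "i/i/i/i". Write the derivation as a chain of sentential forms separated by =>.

S => T   [S -> T]
T => T/U   [T -> T / U]
T/U => T/U/U   [T -> T / U]
T/U/U => T/U/U/U   [T -> T / U]
T/U/U/U => U/U/U/U   [T -> U]
U/U/U/U => i/U/U/U   [U -> i]
i/U/U/U => i/i/U/U   [U -> i]
i/i/U/U => i/i/i/U   [U -> i]
i/i/i/U => i/i/i/i   [U -> i]

S => T => T/U => T/U/U => T/U/U/U => U/U/U/U => i/U/U/U => i/i/U/U => i/i/i/U => i/i/i/i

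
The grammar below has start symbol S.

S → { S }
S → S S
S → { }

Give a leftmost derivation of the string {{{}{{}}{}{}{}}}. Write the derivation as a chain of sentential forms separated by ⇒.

S⇒{S}⇒{{S}}⇒{{SS}}⇒{{{}S}}⇒{{{}SS}}⇒{{{}SSS}}⇒{{{}{S}SS}}⇒{{{}{{}}SS}}⇒{{{}{{}}{}S}}⇒{{{}{{}}{}SS}}⇒{{{}{{}}{}{}S}}⇒{{{}{{}}{}{}{}}}

S ⇒ {S}   [S → { S }]
{S} ⇒ {{S}}   [S → { S }]
{{S}} ⇒ {{SS}}   [S → S S]
{{SS}} ⇒ {{{}S}}   [S → { }]
{{{}S}} ⇒ {{{}SS}}   [S → S S]
{{{}SS}} ⇒ {{{}SSS}}   [S → S S]
{{{}SSS}} ⇒ {{{}{S}SS}}   [S → { S }]
{{{}{S}SS}} ⇒ {{{}{{}}SS}}   [S → { }]
{{{}{{}}SS}} ⇒ {{{}{{}}{}S}}   [S → { }]
{{{}{{}}{}S}} ⇒ {{{}{{}}{}SS}}   [S → S S]
{{{}{{}}{}SS}} ⇒ {{{}{{}}{}{}S}}   [S → { }]
{{{}{{}}{}{}S}} ⇒ {{{}{{}}{}{}{}}}   [S → { }]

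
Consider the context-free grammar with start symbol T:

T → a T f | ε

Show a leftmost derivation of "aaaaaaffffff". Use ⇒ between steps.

T ⇒ aTf ⇒ aaTff ⇒ aaaTfff ⇒ aaaaTffff ⇒ aaaaaTfffff ⇒ aaaaaaTffffff ⇒ aaaaaaffffff

T ⇒ aTf   [T → a T f]
aTf ⇒ aaTff   [T → a T f]
aaTff ⇒ aaaTfff   [T → a T f]
aaaTfff ⇒ aaaaTffff   [T → a T f]
aaaaTffff ⇒ aaaaaTfffff   [T → a T f]
aaaaaTfffff ⇒ aaaaaaTffffff   [T → a T f]
aaaaaaTffffff ⇒ aaaaaaffffff   [T → ε]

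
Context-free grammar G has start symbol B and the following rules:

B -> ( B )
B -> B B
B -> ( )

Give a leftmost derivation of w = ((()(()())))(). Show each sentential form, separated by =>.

B=>BB=>(B)B=>((B))B=>((BB))B=>((()B))B=>((()(B)))B=>((()(BB)))B=>((()(()B)))B=>((()(()())))B=>((()(()())))()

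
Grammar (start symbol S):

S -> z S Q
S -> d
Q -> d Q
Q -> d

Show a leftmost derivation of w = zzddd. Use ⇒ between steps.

S⇒zSQ⇒zzSQQ⇒zzdQQ⇒zzddQ⇒zzddd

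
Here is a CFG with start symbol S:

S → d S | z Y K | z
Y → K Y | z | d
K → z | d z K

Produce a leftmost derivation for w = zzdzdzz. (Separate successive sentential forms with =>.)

S=>zYK=>zzK=>zzdzK=>zzdzdzK=>zzdzdzz

S => zYK   [S → z Y K]
zYK => zzK   [Y → z]
zzK => zzdzK   [K → d z K]
zzdzK => zzdzdzK   [K → d z K]
zzdzdzK => zzdzdzz   [K → z]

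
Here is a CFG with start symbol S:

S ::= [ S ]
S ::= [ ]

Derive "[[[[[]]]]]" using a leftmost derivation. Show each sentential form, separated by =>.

S => [S]   [S ::= [ S ]]
[S] => [[S]]   [S ::= [ S ]]
[[S]] => [[[S]]]   [S ::= [ S ]]
[[[S]]] => [[[[S]]]]   [S ::= [ S ]]
[[[[S]]]] => [[[[[]]]]]   [S ::= [ ]]

S => [S] => [[S]] => [[[S]]] => [[[[S]]]] => [[[[[]]]]]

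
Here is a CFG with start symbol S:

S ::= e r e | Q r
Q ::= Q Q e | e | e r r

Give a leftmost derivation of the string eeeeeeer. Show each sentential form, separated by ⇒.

S ⇒ Qr ⇒ QQer ⇒ QQeQer ⇒ eQeQer ⇒ eeeQer ⇒ eeeQQeer ⇒ eeeeQeer ⇒ eeeeeeer

S ⇒ Qr   [S ::= Q r]
Qr ⇒ QQer   [Q ::= Q Q e]
QQer ⇒ QQeQer   [Q ::= Q Q e]
QQeQer ⇒ eQeQer   [Q ::= e]
eQeQer ⇒ eeeQer   [Q ::= e]
eeeQer ⇒ eeeQQeer   [Q ::= Q Q e]
eeeQQeer ⇒ eeeeQeer   [Q ::= e]
eeeeQeer ⇒ eeeeeeer   [Q ::= e]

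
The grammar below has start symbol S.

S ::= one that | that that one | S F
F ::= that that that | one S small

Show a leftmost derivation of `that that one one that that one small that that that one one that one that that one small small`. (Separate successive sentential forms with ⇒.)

S ⇒ S F   [S ::= S F]
S F ⇒ S F F   [S ::= S F]
S F F ⇒ S F F F   [S ::= S F]
S F F F ⇒ that that one F F F   [S ::= that that one]
that that one F F F ⇒ that that one one S small F F   [F ::= one S small]
that that one one S small F F ⇒ that that one one that that one small F F   [S ::= that that one]
that that one one that that one small F F ⇒ that that one one that that one small that that that F   [F ::= that that that]
that that one one that that one small that that that F ⇒ that that one one that that one small that that that one S small   [F ::= one S small]
that that one one that that one small that that that one S small ⇒ that that one one that that one small that that that one S F small   [S ::= S F]
that that one one that that one small that that that one S F small ⇒ that that one one that that one small that that that one one that F small   [S ::= one that]
that that one one that that one small that that that one one that F small ⇒ that that one one that that one small that that that one one that one S small small   [F ::= one S small]
that that one one that that one small that that that one one that one S small small ⇒ that that one one that that one small that that that one one that one that that one small small   [S ::= that that one]

S ⇒ S F ⇒ S F F ⇒ S F F F ⇒ that that one F F F ⇒ that that one one S small F F ⇒ that that one one that that one small F F ⇒ that that one one that that one small that that that F ⇒ that that one one that that one small that that that one S small ⇒ that that one one that that one small that that that one S F small ⇒ that that one one that that one small that that that one one that F small ⇒ that that one one that that one small that that that one one that one S small small ⇒ that that one one that that one small that that that one one that one that that one small small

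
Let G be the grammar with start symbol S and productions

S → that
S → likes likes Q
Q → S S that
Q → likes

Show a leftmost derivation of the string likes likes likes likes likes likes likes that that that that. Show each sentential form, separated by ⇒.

S ⇒ likes likes Q   [S → likes likes Q]
likes likes Q ⇒ likes likes S S that   [Q → S S that]
likes likes S S that ⇒ likes likes likes likes Q S that   [S → likes likes Q]
likes likes likes likes Q S that ⇒ likes likes likes likes S S that S that   [Q → S S that]
likes likes likes likes S S that S that ⇒ likes likes likes likes likes likes Q S that S that   [S → likes likes Q]
likes likes likes likes likes likes Q S that S that ⇒ likes likes likes likes likes likes likes S that S that   [Q → likes]
likes likes likes likes likes likes likes S that S that ⇒ likes likes likes likes likes likes likes that that S that   [S → that]
likes likes likes likes likes likes likes that that S that ⇒ likes likes likes likes likes likes likes that that that that   [S → that]

S ⇒ likes likes Q ⇒ likes likes S S that ⇒ likes likes likes likes Q S that ⇒ likes likes likes likes S S that S that ⇒ likes likes likes likes likes likes Q S that S that ⇒ likes likes likes likes likes likes likes S that S that ⇒ likes likes likes likes likes likes likes that that S that ⇒ likes likes likes likes likes likes likes that that that that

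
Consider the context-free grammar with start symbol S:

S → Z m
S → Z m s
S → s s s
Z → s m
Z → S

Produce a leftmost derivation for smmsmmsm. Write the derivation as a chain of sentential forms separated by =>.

S => Zm => Sm => Zmsm => Smsm => Zmmsm => Smmsm => Zmsmmsm => smmsmmsm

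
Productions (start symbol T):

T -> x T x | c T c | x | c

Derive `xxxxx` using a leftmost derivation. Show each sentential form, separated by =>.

T => xTx   [T -> x T x]
xTx => xxTxx   [T -> x T x]
xxTxx => xxxxx   [T -> x]

T => xTx => xxTxx => xxxxx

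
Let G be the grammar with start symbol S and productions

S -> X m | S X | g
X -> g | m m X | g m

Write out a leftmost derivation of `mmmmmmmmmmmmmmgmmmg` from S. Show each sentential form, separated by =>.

S=>SX=>XmX=>mmXmX=>mmmmXmX=>mmmmmmXmX=>mmmmmmmmXmX=>mmmmmmmmmmXmX=>mmmmmmmmmmmmXmX=>mmmmmmmmmmmmmmXmX=>mmmmmmmmmmmmmmgmX=>mmmmmmmmmmmmmmgmmmX=>mmmmmmmmmmmmmmgmmmg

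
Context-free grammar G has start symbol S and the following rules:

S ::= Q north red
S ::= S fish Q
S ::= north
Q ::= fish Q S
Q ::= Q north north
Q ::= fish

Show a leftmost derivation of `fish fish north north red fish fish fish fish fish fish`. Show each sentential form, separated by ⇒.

S ⇒ S fish Q ⇒ S fish Q fish Q ⇒ S fish Q fish Q fish Q ⇒ Q north red fish Q fish Q fish Q ⇒ fish Q S north red fish Q fish Q fish Q ⇒ fish fish S north red fish Q fish Q fish Q ⇒ fish fish north north red fish Q fish Q fish Q ⇒ fish fish north north red fish fish fish Q fish Q ⇒ fish fish north north red fish fish fish fish fish Q ⇒ fish fish north north red fish fish fish fish fish fish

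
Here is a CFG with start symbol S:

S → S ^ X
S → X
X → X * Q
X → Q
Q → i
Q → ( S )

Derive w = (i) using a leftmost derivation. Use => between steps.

S => X   [S → X]
X => Q   [X → Q]
Q => (S)   [Q → ( S )]
(S) => (X)   [S → X]
(X) => (Q)   [X → Q]
(Q) => (i)   [Q → i]

S=>X=>Q=>(S)=>(X)=>(Q)=>(i)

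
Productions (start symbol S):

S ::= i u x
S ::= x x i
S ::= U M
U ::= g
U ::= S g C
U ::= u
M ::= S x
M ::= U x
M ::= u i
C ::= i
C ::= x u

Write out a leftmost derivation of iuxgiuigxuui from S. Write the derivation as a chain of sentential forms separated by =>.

S => UM   [S ::= U M]
UM => SgCM   [U ::= S g C]
SgCM => UMgCM   [S ::= U M]
UMgCM => SgCMgCM   [U ::= S g C]
SgCMgCM => iuxgCMgCM   [S ::= i u x]
iuxgCMgCM => iuxgiMgCM   [C ::= i]
iuxgiMgCM => iuxgiuigCM   [M ::= u i]
iuxgiuigCM => iuxgiuigxuM   [C ::= x u]
iuxgiuigxuM => iuxgiuigxuui   [M ::= u i]

S => UM => SgCM => UMgCM => SgCMgCM => iuxgCMgCM => iuxgiMgCM => iuxgiuigCM => iuxgiuigxuM => iuxgiuigxuui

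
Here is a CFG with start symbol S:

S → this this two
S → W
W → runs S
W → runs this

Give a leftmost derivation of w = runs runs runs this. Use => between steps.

S => W => runs S => runs W => runs runs S => runs runs W => runs runs runs this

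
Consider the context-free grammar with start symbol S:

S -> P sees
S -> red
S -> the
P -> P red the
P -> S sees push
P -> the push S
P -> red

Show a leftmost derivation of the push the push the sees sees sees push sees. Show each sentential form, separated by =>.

S => P sees => S sees push sees => P sees sees push sees => the push S sees sees push sees => the push P sees sees sees push sees => the push the push S sees sees sees push sees => the push the push the sees sees sees push sees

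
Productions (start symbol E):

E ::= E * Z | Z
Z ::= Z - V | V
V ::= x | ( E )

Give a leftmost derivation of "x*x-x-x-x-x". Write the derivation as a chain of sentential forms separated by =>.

E => E*Z   [E ::= E * Z]
E*Z => Z*Z   [E ::= Z]
Z*Z => V*Z   [Z ::= V]
V*Z => x*Z   [V ::= x]
x*Z => x*Z-V   [Z ::= Z - V]
x*Z-V => x*Z-V-V   [Z ::= Z - V]
x*Z-V-V => x*Z-V-V-V   [Z ::= Z - V]
x*Z-V-V-V => x*Z-V-V-V-V   [Z ::= Z - V]
x*Z-V-V-V-V => x*V-V-V-V-V   [Z ::= V]
x*V-V-V-V-V => x*x-V-V-V-V   [V ::= x]
x*x-V-V-V-V => x*x-x-V-V-V   [V ::= x]
x*x-x-V-V-V => x*x-x-x-V-V   [V ::= x]
x*x-x-x-V-V => x*x-x-x-x-V   [V ::= x]
x*x-x-x-x-V => x*x-x-x-x-x   [V ::= x]

E => E*Z => Z*Z => V*Z => x*Z => x*Z-V => x*Z-V-V => x*Z-V-V-V => x*Z-V-V-V-V => x*V-V-V-V-V => x*x-V-V-V-V => x*x-x-V-V-V => x*x-x-x-V-V => x*x-x-x-x-V => x*x-x-x-x-x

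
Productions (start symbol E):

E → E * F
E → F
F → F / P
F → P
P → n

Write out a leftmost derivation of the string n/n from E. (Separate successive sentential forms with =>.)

E => F   [E → F]
F => F/P   [F → F / P]
F/P => P/P   [F → P]
P/P => n/P   [P → n]
n/P => n/n   [P → n]

E => F => F/P => P/P => n/P => n/n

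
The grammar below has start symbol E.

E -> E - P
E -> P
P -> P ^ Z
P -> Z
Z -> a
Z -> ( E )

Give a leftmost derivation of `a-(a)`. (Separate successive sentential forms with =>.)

E => E-P   [E -> E - P]
E-P => P-P   [E -> P]
P-P => Z-P   [P -> Z]
Z-P => a-P   [Z -> a]
a-P => a-Z   [P -> Z]
a-Z => a-(E)   [Z -> ( E )]
a-(E) => a-(P)   [E -> P]
a-(P) => a-(Z)   [P -> Z]
a-(Z) => a-(a)   [Z -> a]

E=>E-P=>P-P=>Z-P=>a-P=>a-Z=>a-(E)=>a-(P)=>a-(Z)=>a-(a)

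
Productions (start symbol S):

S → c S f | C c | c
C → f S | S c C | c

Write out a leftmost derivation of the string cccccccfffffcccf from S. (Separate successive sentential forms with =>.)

S=>cSf=>cCcf=>cScCcf=>ccSfcCcf=>cccSffcCcf=>ccccSfffcCcf=>cccccSffffcCcf=>ccccccSfffffcCcf=>cccccccfffffcCcf=>cccccccfffffcccf

S => cSf   [S → c S f]
cSf => cCcf   [S → C c]
cCcf => cScCcf   [C → S c C]
cScCcf => ccSfcCcf   [S → c S f]
ccSfcCcf => cccSffcCcf   [S → c S f]
cccSffcCcf => ccccSfffcCcf   [S → c S f]
ccccSfffcCcf => cccccSffffcCcf   [S → c S f]
cccccSffffcCcf => ccccccSfffffcCcf   [S → c S f]
ccccccSfffffcCcf => cccccccfffffcCcf   [S → c]
cccccccfffffcCcf => cccccccfffffcccf   [C → c]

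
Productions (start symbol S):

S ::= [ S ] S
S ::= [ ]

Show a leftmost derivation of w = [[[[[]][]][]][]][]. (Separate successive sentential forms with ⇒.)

S ⇒ [S]S ⇒ [[S]S]S ⇒ [[[S]S]S]S ⇒ [[[[S]S]S]S]S ⇒ [[[[[]]S]S]S]S ⇒ [[[[[]][]]S]S]S ⇒ [[[[[]][]][]]S]S ⇒ [[[[[]][]][]][]]S ⇒ [[[[[]][]][]][]][]

S ⇒ [S]S   [S ::= [ S ] S]
[S]S ⇒ [[S]S]S   [S ::= [ S ] S]
[[S]S]S ⇒ [[[S]S]S]S   [S ::= [ S ] S]
[[[S]S]S]S ⇒ [[[[S]S]S]S]S   [S ::= [ S ] S]
[[[[S]S]S]S]S ⇒ [[[[[]]S]S]S]S   [S ::= [ ]]
[[[[[]]S]S]S]S ⇒ [[[[[]][]]S]S]S   [S ::= [ ]]
[[[[[]][]]S]S]S ⇒ [[[[[]][]][]]S]S   [S ::= [ ]]
[[[[[]][]][]]S]S ⇒ [[[[[]][]][]][]]S   [S ::= [ ]]
[[[[[]][]][]][]]S ⇒ [[[[[]][]][]][]][]   [S ::= [ ]]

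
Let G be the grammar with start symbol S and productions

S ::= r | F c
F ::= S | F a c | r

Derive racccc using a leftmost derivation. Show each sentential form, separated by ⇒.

S ⇒ Fc   [S ::= F c]
Fc ⇒ Sc   [F ::= S]
Sc ⇒ Fcc   [S ::= F c]
Fcc ⇒ Scc   [F ::= S]
Scc ⇒ Fccc   [S ::= F c]
Fccc ⇒ Facccc   [F ::= F a c]
Facccc ⇒ racccc   [F ::= r]

S⇒Fc⇒Sc⇒Fcc⇒Scc⇒Fccc⇒Facccc⇒racccc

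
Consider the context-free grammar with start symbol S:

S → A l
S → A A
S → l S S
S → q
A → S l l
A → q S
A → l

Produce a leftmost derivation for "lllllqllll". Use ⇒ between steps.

S⇒AA⇒SllA⇒AlllA⇒llllA⇒llllSll⇒llllAAll⇒lllllAll⇒lllllSllll⇒lllllqllll

S ⇒ AA   [S → A A]
AA ⇒ SllA   [A → S l l]
SllA ⇒ AlllA   [S → A l]
AlllA ⇒ llllA   [A → l]
llllA ⇒ llllSll   [A → S l l]
llllSll ⇒ llllAAll   [S → A A]
llllAAll ⇒ lllllAll   [A → l]
lllllAll ⇒ lllllSllll   [A → S l l]
lllllSllll ⇒ lllllqllll   [S → q]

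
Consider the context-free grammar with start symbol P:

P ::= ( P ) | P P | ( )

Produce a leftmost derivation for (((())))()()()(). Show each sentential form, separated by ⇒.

P ⇒ PP   [P ::= P P]
PP ⇒ PPP   [P ::= P P]
PPP ⇒ PPPP   [P ::= P P]
PPPP ⇒ PPPPP   [P ::= P P]
PPPPP ⇒ (P)PPPP   [P ::= ( P )]
(P)PPPP ⇒ ((P))PPPP   [P ::= ( P )]
((P))PPPP ⇒ (((P)))PPPP   [P ::= ( P )]
(((P)))PPPP ⇒ (((())))PPPP   [P ::= ( )]
(((())))PPPP ⇒ (((())))()PPP   [P ::= ( )]
(((())))()PPP ⇒ (((())))()()PP   [P ::= ( )]
(((())))()()PP ⇒ (((())))()()()P   [P ::= ( )]
(((())))()()()P ⇒ (((())))()()()()   [P ::= ( )]

P⇒PP⇒PPP⇒PPPP⇒PPPPP⇒(P)PPPP⇒((P))PPPP⇒(((P)))PPPP⇒(((())))PPPP⇒(((())))()PPP⇒(((())))()()PP⇒(((())))()()()P⇒(((())))()()()()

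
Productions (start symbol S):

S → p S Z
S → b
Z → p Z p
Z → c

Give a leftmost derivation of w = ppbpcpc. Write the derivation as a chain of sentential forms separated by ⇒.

S ⇒ pSZ ⇒ ppSZZ ⇒ ppbZZ ⇒ ppbpZpZ ⇒ ppbpcpZ ⇒ ppbpcpc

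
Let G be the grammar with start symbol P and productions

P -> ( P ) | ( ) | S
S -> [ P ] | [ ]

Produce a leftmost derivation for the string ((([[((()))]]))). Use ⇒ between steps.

P ⇒ (P) ⇒ ((P)) ⇒ (((P))) ⇒ (((S))) ⇒ ((([P]))) ⇒ ((([S]))) ⇒ ((([[P]]))) ⇒ ((([[(P)]]))) ⇒ ((([[((P))]]))) ⇒ ((([[((()))]])))

P ⇒ (P)   [P -> ( P )]
(P) ⇒ ((P))   [P -> ( P )]
((P)) ⇒ (((P)))   [P -> ( P )]
(((P))) ⇒ (((S)))   [P -> S]
(((S))) ⇒ ((([P])))   [S -> [ P ]]
((([P]))) ⇒ ((([S])))   [P -> S]
((([S]))) ⇒ ((([[P]])))   [S -> [ P ]]
((([[P]]))) ⇒ ((([[(P)]])))   [P -> ( P )]
((([[(P)]]))) ⇒ ((([[((P))]])))   [P -> ( P )]
((([[((P))]]))) ⇒ ((([[((()))]])))   [P -> ( )]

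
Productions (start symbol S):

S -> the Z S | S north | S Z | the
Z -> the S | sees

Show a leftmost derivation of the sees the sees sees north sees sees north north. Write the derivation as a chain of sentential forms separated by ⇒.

S ⇒ S north ⇒ S north north ⇒ S Z north north ⇒ S Z Z north north ⇒ the Z S Z Z north north ⇒ the sees S Z Z north north ⇒ the sees S north Z Z north north ⇒ the sees S Z north Z Z north north ⇒ the sees S Z Z north Z Z north north ⇒ the sees the Z Z north Z Z north north ⇒ the sees the sees Z north Z Z north north ⇒ the sees the sees sees north Z Z north north ⇒ the sees the sees sees north sees Z north north ⇒ the sees the sees sees north sees sees north north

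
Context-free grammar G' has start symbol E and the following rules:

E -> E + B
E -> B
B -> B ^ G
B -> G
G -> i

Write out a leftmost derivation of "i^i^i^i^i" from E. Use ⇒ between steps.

E⇒B⇒B^G⇒B^G^G⇒B^G^G^G⇒B^G^G^G^G⇒G^G^G^G^G⇒i^G^G^G^G⇒i^i^G^G^G⇒i^i^i^G^G⇒i^i^i^i^G⇒i^i^i^i^i

E ⇒ B   [E -> B]
B ⇒ B^G   [B -> B ^ G]
B^G ⇒ B^G^G   [B -> B ^ G]
B^G^G ⇒ B^G^G^G   [B -> B ^ G]
B^G^G^G ⇒ B^G^G^G^G   [B -> B ^ G]
B^G^G^G^G ⇒ G^G^G^G^G   [B -> G]
G^G^G^G^G ⇒ i^G^G^G^G   [G -> i]
i^G^G^G^G ⇒ i^i^G^G^G   [G -> i]
i^i^G^G^G ⇒ i^i^i^G^G   [G -> i]
i^i^i^G^G ⇒ i^i^i^i^G   [G -> i]
i^i^i^i^G ⇒ i^i^i^i^i   [G -> i]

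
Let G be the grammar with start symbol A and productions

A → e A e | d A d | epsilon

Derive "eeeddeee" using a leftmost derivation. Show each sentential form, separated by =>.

A => eAe   [A → e A e]
eAe => eeAee   [A → e A e]
eeAee => eeeAeee   [A → e A e]
eeeAeee => eeedAdeee   [A → d A d]
eeedAdeee => eeeddeee   [A → epsilon]

A => eAe => eeAee => eeeAeee => eeedAdeee => eeeddeee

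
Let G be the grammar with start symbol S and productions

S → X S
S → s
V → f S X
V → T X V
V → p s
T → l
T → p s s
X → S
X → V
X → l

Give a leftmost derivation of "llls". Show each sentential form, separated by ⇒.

S ⇒ XS   [S → X S]
XS ⇒ lS   [X → l]
lS ⇒ lXS   [S → X S]
lXS ⇒ llS   [X → l]
llS ⇒ llXS   [S → X S]
llXS ⇒ lllS   [X → l]
lllS ⇒ llls   [S → s]

S ⇒ XS ⇒ lS ⇒ lXS ⇒ llS ⇒ llXS ⇒ lllS ⇒ llls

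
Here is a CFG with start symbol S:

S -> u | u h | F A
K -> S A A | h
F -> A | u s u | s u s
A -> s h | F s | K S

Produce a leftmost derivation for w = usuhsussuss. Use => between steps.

S => FA => usuA => usuKS => usuhS => usuhFA => usuhsusA => usuhsusFs => usuhsussuss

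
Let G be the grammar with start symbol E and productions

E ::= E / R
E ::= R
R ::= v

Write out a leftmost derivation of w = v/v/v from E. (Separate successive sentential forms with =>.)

E=>E/R=>E/R/R=>R/R/R=>v/R/R=>v/v/R=>v/v/v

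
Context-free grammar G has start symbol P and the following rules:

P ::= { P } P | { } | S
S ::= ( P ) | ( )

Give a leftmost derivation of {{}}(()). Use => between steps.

P => {P}P => {{}}P => {{}}S => {{}}(P) => {{}}(S) => {{}}(())

P => {P}P   [P ::= { P } P]
{P}P => {{}}P   [P ::= { }]
{{}}P => {{}}S   [P ::= S]
{{}}S => {{}}(P)   [S ::= ( P )]
{{}}(P) => {{}}(S)   [P ::= S]
{{}}(S) => {{}}(())   [S ::= ( )]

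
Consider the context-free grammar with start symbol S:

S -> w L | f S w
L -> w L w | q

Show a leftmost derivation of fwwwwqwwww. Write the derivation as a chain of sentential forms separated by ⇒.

S ⇒ fSw ⇒ fwLw ⇒ fwwLww ⇒ fwwwLwww ⇒ fwwwwLwwww ⇒ fwwwwqwwww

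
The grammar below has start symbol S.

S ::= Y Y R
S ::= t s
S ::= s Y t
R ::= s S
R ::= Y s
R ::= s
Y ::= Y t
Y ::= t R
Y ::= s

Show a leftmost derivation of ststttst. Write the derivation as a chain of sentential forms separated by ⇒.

S ⇒ sYt   [S ::= s Y t]
sYt ⇒ stRt   [Y ::= t R]
stRt ⇒ stYst   [R ::= Y s]
stYst ⇒ stYtst   [Y ::= Y t]
stYtst ⇒ stYttst   [Y ::= Y t]
stYttst ⇒ stYtttst   [Y ::= Y t]
stYtttst ⇒ ststttst   [Y ::= s]

S ⇒ sYt ⇒ stRt ⇒ stYst ⇒ stYtst ⇒ stYttst ⇒ stYtttst ⇒ ststttst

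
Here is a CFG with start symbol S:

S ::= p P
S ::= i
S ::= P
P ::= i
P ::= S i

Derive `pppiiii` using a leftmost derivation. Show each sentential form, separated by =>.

S=>pP=>pSi=>ppPi=>ppSii=>pppPii=>pppSiii=>pppiiii

S => pP   [S ::= p P]
pP => pSi   [P ::= S i]
pSi => ppPi   [S ::= p P]
ppPi => ppSii   [P ::= S i]
ppSii => pppPii   [S ::= p P]
pppPii => pppSiii   [P ::= S i]
pppSiii => pppiiii   [S ::= i]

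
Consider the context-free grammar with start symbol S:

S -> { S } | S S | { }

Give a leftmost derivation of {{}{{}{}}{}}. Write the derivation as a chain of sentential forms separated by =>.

S=>{S}=>{SS}=>{SSS}=>{{}SS}=>{{}{S}S}=>{{}{SS}S}=>{{}{{}S}S}=>{{}{{}{}}S}=>{{}{{}{}}{}}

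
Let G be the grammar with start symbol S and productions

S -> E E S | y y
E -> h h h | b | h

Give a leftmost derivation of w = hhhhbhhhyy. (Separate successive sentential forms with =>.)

S => EES   [S -> E E S]
EES => hhhES   [E -> h h h]
hhhES => hhhhS   [E -> h]
hhhhS => hhhhEES   [S -> E E S]
hhhhEES => hhhhbES   [E -> b]
hhhhbES => hhhhbhhhS   [E -> h h h]
hhhhbhhhS => hhhhbhhhyy   [S -> y y]

S=>EES=>hhhES=>hhhhS=>hhhhEES=>hhhhbES=>hhhhbhhhS=>hhhhbhhhyy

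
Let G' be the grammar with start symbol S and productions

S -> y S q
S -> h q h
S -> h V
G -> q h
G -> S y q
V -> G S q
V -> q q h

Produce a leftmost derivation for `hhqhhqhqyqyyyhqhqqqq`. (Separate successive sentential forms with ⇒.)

S ⇒ hV ⇒ hGSq ⇒ hSyqSq ⇒ hhVyqSq ⇒ hhGSqyqSq ⇒ hhqhSqyqSq ⇒ hhqhhqhqyqSq ⇒ hhqhhqhqyqySqq ⇒ hhqhhqhqyqyySqqq ⇒ hhqhhqhqyqyyySqqqq ⇒ hhqhhqhqyqyyyhqhqqqq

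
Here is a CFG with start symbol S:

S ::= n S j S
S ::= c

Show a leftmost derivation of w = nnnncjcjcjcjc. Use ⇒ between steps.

S ⇒ nSjS ⇒ nnSjSjS ⇒ nnnSjSjSjS ⇒ nnnnSjSjSjSjS ⇒ nnnncjSjSjSjS ⇒ nnnncjcjSjSjS ⇒ nnnncjcjcjSjS ⇒ nnnncjcjcjcjS ⇒ nnnncjcjcjcjc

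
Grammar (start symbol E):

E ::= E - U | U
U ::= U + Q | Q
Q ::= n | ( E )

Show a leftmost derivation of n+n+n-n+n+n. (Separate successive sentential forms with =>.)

E => E-U => U-U => U+Q-U => U+Q+Q-U => Q+Q+Q-U => n+Q+Q-U => n+n+Q-U => n+n+n-U => n+n+n-U+Q => n+n+n-U+Q+Q => n+n+n-Q+Q+Q => n+n+n-n+Q+Q => n+n+n-n+n+Q => n+n+n-n+n+n

E => E-U   [E ::= E - U]
E-U => U-U   [E ::= U]
U-U => U+Q-U   [U ::= U + Q]
U+Q-U => U+Q+Q-U   [U ::= U + Q]
U+Q+Q-U => Q+Q+Q-U   [U ::= Q]
Q+Q+Q-U => n+Q+Q-U   [Q ::= n]
n+Q+Q-U => n+n+Q-U   [Q ::= n]
n+n+Q-U => n+n+n-U   [Q ::= n]
n+n+n-U => n+n+n-U+Q   [U ::= U + Q]
n+n+n-U+Q => n+n+n-U+Q+Q   [U ::= U + Q]
n+n+n-U+Q+Q => n+n+n-Q+Q+Q   [U ::= Q]
n+n+n-Q+Q+Q => n+n+n-n+Q+Q   [Q ::= n]
n+n+n-n+Q+Q => n+n+n-n+n+Q   [Q ::= n]
n+n+n-n+n+Q => n+n+n-n+n+n   [Q ::= n]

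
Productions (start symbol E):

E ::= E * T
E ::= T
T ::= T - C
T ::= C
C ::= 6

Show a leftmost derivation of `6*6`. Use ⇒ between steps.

E ⇒ E*T ⇒ T*T ⇒ C*T ⇒ 6*T ⇒ 6*C ⇒ 6*6

E ⇒ E*T   [E ::= E * T]
E*T ⇒ T*T   [E ::= T]
T*T ⇒ C*T   [T ::= C]
C*T ⇒ 6*T   [C ::= 6]
6*T ⇒ 6*C   [T ::= C]
6*C ⇒ 6*6   [C ::= 6]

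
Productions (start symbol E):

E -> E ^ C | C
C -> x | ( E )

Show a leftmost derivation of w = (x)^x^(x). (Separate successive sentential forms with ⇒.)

E ⇒ E^C   [E -> E ^ C]
E^C ⇒ E^C^C   [E -> E ^ C]
E^C^C ⇒ C^C^C   [E -> C]
C^C^C ⇒ (E)^C^C   [C -> ( E )]
(E)^C^C ⇒ (C)^C^C   [E -> C]
(C)^C^C ⇒ (x)^C^C   [C -> x]
(x)^C^C ⇒ (x)^x^C   [C -> x]
(x)^x^C ⇒ (x)^x^(E)   [C -> ( E )]
(x)^x^(E) ⇒ (x)^x^(C)   [E -> C]
(x)^x^(C) ⇒ (x)^x^(x)   [C -> x]

E ⇒ E^C ⇒ E^C^C ⇒ C^C^C ⇒ (E)^C^C ⇒ (C)^C^C ⇒ (x)^C^C ⇒ (x)^x^C ⇒ (x)^x^(E) ⇒ (x)^x^(C) ⇒ (x)^x^(x)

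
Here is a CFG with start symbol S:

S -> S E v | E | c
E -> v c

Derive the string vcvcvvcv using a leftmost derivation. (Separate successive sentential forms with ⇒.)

S ⇒ SEv   [S -> S E v]
SEv ⇒ SEvEv   [S -> S E v]
SEvEv ⇒ EEvEv   [S -> E]
EEvEv ⇒ vcEvEv   [E -> v c]
vcEvEv ⇒ vcvcvEv   [E -> v c]
vcvcvEv ⇒ vcvcvvcv   [E -> v c]

S⇒SEv⇒SEvEv⇒EEvEv⇒vcEvEv⇒vcvcvEv⇒vcvcvvcv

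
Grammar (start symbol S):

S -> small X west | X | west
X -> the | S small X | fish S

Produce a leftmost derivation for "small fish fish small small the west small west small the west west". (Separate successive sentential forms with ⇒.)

S ⇒ small X west   [S -> small X west]
small X west ⇒ small fish S west   [X -> fish S]
small fish S west ⇒ small fish X west   [S -> X]
small fish X west ⇒ small fish fish S west   [X -> fish S]
small fish fish S west ⇒ small fish fish small X west west   [S -> small X west]
small fish fish small X west west ⇒ small fish fish small S small X west west   [X -> S small X]
small fish fish small S small X west west ⇒ small fish fish small small X west small X west west   [S -> small X west]
small fish fish small small X west small X west west ⇒ small fish fish small small the west small X west west   [X -> the]
small fish fish small small the west small X west west ⇒ small fish fish small small the west small S small X west west   [X -> S small X]
small fish fish small small the west small S small X west west ⇒ small fish fish small small the west small west small X west west   [S -> west]
small fish fish small small the west small west small X west west ⇒ small fish fish small small the west small west small the west west   [X -> the]

S ⇒ small X west ⇒ small fish S west ⇒ small fish X west ⇒ small fish fish S west ⇒ small fish fish small X west west ⇒ small fish fish small S small X west west ⇒ small fish fish small small X west small X west west ⇒ small fish fish small small the west small X west west ⇒ small fish fish small small the west small S small X west west ⇒ small fish fish small small the west small west small X west west ⇒ small fish fish small small the west small west small the west west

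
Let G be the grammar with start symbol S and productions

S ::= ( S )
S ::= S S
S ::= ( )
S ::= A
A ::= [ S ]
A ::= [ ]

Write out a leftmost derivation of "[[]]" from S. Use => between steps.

S => A => [S] => [A] => [[]]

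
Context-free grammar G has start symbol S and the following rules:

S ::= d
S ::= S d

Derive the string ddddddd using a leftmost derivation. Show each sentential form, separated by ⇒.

S ⇒ Sd   [S ::= S d]
Sd ⇒ Sdd   [S ::= S d]
Sdd ⇒ Sddd   [S ::= S d]
Sddd ⇒ Sdddd   [S ::= S d]
Sdddd ⇒ Sddddd   [S ::= S d]
Sddddd ⇒ Sdddddd   [S ::= S d]
Sdddddd ⇒ ddddddd   [S ::= d]

S⇒Sd⇒Sdd⇒Sddd⇒Sdddd⇒Sddddd⇒Sdddddd⇒ddddddd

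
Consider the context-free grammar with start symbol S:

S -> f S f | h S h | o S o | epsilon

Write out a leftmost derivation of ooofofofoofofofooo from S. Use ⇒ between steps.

S ⇒ oSo ⇒ ooSoo ⇒ oooSooo ⇒ ooofSfooo ⇒ ooofoSofooo ⇒ ooofofSfofooo ⇒ ooofofoSofofooo ⇒ ooofofofSfofofooo ⇒ ooofofofoSofofofooo ⇒ ooofofofoofofofooo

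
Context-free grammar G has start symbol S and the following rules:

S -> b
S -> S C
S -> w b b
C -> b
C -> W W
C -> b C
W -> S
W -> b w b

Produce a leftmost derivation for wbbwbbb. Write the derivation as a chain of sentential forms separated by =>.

S=>SC=>wbbC=>wbbWW=>wbbSW=>wbbwbbW=>wbbwbbS=>wbbwbbb

S => SC   [S -> S C]
SC => wbbC   [S -> w b b]
wbbC => wbbWW   [C -> W W]
wbbWW => wbbSW   [W -> S]
wbbSW => wbbwbbW   [S -> w b b]
wbbwbbW => wbbwbbS   [W -> S]
wbbwbbS => wbbwbbb   [S -> b]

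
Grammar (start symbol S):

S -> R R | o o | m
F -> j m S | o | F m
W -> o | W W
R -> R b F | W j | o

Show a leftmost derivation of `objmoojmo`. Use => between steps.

S => RR => RbFR => obFR => obFmR => objmSmR => objmRRmR => objmoRmR => objmoWjmR => objmoojmR => objmoojmo

S => RR   [S -> R R]
RR => RbFR   [R -> R b F]
RbFR => obFR   [R -> o]
obFR => obFmR   [F -> F m]
obFmR => objmSmR   [F -> j m S]
objmSmR => objmRRmR   [S -> R R]
objmRRmR => objmoRmR   [R -> o]
objmoRmR => objmoWjmR   [R -> W j]
objmoWjmR => objmoojmR   [W -> o]
objmoojmR => objmoojmo   [R -> o]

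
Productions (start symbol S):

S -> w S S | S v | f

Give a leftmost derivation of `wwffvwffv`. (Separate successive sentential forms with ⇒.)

S⇒Sv⇒wSSv⇒wSvSv⇒wwSSvSv⇒wwfSvSv⇒wwffvSv⇒wwffvwSSv⇒wwffvwfSv⇒wwffvwffv

S ⇒ Sv   [S -> S v]
Sv ⇒ wSSv   [S -> w S S]
wSSv ⇒ wSvSv   [S -> S v]
wSvSv ⇒ wwSSvSv   [S -> w S S]
wwSSvSv ⇒ wwfSvSv   [S -> f]
wwfSvSv ⇒ wwffvSv   [S -> f]
wwffvSv ⇒ wwffvwSSv   [S -> w S S]
wwffvwSSv ⇒ wwffvwfSv   [S -> f]
wwffvwfSv ⇒ wwffvwffv   [S -> f]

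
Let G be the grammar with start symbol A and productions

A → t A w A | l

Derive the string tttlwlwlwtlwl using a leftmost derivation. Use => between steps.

A=>tAwA=>ttAwAwA=>tttAwAwAwA=>tttlwAwAwA=>tttlwlwAwA=>tttlwlwlwA=>tttlwlwlwtAwA=>tttlwlwlwtlwA=>tttlwlwlwtlwl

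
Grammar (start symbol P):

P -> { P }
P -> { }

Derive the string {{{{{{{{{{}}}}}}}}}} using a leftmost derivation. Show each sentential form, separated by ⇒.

P ⇒ {P}   [P -> { P }]
{P} ⇒ {{P}}   [P -> { P }]
{{P}} ⇒ {{{P}}}   [P -> { P }]
{{{P}}} ⇒ {{{{P}}}}   [P -> { P }]
{{{{P}}}} ⇒ {{{{{P}}}}}   [P -> { P }]
{{{{{P}}}}} ⇒ {{{{{{P}}}}}}   [P -> { P }]
{{{{{{P}}}}}} ⇒ {{{{{{{P}}}}}}}   [P -> { P }]
{{{{{{{P}}}}}}} ⇒ {{{{{{{{P}}}}}}}}   [P -> { P }]
{{{{{{{{P}}}}}}}} ⇒ {{{{{{{{{P}}}}}}}}}   [P -> { P }]
{{{{{{{{{P}}}}}}}}} ⇒ {{{{{{{{{{}}}}}}}}}}   [P -> { }]

P ⇒ {P} ⇒ {{P}} ⇒ {{{P}}} ⇒ {{{{P}}}} ⇒ {{{{{P}}}}} ⇒ {{{{{{P}}}}}} ⇒ {{{{{{{P}}}}}}} ⇒ {{{{{{{{P}}}}}}}} ⇒ {{{{{{{{{P}}}}}}}}} ⇒ {{{{{{{{{{}}}}}}}}}}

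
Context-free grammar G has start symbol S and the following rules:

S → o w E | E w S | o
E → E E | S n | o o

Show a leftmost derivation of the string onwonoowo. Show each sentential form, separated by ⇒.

S ⇒ EwS ⇒ EEwS ⇒ SnEwS ⇒ EwSnEwS ⇒ SnwSnEwS ⇒ onwSnEwS ⇒ onwonEwS ⇒ onwonoowS ⇒ onwonoowo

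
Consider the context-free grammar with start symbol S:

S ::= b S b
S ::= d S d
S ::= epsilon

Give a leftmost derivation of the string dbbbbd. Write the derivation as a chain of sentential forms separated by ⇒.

S ⇒ dSd ⇒ dbSbd ⇒ dbbSbbd ⇒ dbbbbd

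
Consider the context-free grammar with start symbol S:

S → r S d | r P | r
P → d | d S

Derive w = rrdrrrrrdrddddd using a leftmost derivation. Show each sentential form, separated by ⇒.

S⇒rSd⇒rrPd⇒rrdSd⇒rrdrSdd⇒rrdrrSddd⇒rrdrrrSdddd⇒rrdrrrrSddddd⇒rrdrrrrrPddddd⇒rrdrrrrrdSddddd⇒rrdrrrrrdrddddd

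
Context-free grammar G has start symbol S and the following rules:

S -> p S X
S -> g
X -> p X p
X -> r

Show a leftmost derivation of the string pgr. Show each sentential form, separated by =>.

S => pSX => pgX => pgr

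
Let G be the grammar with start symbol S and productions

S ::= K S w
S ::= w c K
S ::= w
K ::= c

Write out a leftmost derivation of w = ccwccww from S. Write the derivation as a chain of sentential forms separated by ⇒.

S ⇒ KSw ⇒ cSw ⇒ cKSww ⇒ ccSww ⇒ ccwcKww ⇒ ccwccww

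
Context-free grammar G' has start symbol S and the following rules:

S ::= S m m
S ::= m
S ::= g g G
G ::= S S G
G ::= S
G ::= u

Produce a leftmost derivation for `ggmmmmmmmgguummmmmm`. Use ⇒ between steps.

S ⇒ Smm ⇒ Smmmm ⇒ Smmmmmm ⇒ ggGmmmmmm ⇒ ggSSGmmmmmm ⇒ ggSmmSGmmmmmm ⇒ ggSmmmmSGmmmmmm ⇒ ggSmmmmmmSGmmmmmm ⇒ ggmmmmmmmSGmmmmmm ⇒ ggmmmmmmmggGGmmmmmm ⇒ ggmmmmmmmgguGmmmmmm ⇒ ggmmmmmmmgguummmmmm

S ⇒ Smm   [S ::= S m m]
Smm ⇒ Smmmm   [S ::= S m m]
Smmmm ⇒ Smmmmmm   [S ::= S m m]
Smmmmmm ⇒ ggGmmmmmm   [S ::= g g G]
ggGmmmmmm ⇒ ggSSGmmmmmm   [G ::= S S G]
ggSSGmmmmmm ⇒ ggSmmSGmmmmmm   [S ::= S m m]
ggSmmSGmmmmmm ⇒ ggSmmmmSGmmmmmm   [S ::= S m m]
ggSmmmmSGmmmmmm ⇒ ggSmmmmmmSGmmmmmm   [S ::= S m m]
ggSmmmmmmSGmmmmmm ⇒ ggmmmmmmmSGmmmmmm   [S ::= m]
ggmmmmmmmSGmmmmmm ⇒ ggmmmmmmmggGGmmmmmm   [S ::= g g G]
ggmmmmmmmggGGmmmmmm ⇒ ggmmmmmmmgguGmmmmmm   [G ::= u]
ggmmmmmmmgguGmmmmmm ⇒ ggmmmmmmmgguummmmmm   [G ::= u]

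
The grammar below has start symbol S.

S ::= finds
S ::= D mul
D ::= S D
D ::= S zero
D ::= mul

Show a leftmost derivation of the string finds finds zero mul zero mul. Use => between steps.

S => D mul   [S ::= D mul]
D mul => S D mul   [D ::= S D]
S D mul => finds D mul   [S ::= finds]
finds D mul => finds S zero mul   [D ::= S zero]
finds S zero mul => finds D mul zero mul   [S ::= D mul]
finds D mul zero mul => finds S zero mul zero mul   [D ::= S zero]
finds S zero mul zero mul => finds finds zero mul zero mul   [S ::= finds]

S => D mul => S D mul => finds D mul => finds S zero mul => finds D mul zero mul => finds S zero mul zero mul => finds finds zero mul zero mul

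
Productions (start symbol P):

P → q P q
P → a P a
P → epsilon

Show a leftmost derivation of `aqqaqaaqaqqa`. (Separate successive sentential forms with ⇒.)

P ⇒ aPa   [P → a P a]
aPa ⇒ aqPqa   [P → q P q]
aqPqa ⇒ aqqPqqa   [P → q P q]
aqqPqqa ⇒ aqqaPaqqa   [P → a P a]
aqqaPaqqa ⇒ aqqaqPqaqqa   [P → q P q]
aqqaqPqaqqa ⇒ aqqaqaPaqaqqa   [P → a P a]
aqqaqaPaqaqqa ⇒ aqqaqaaqaqqa   [P → epsilon]

P ⇒ aPa ⇒ aqPqa ⇒ aqqPqqa ⇒ aqqaPaqqa ⇒ aqqaqPqaqqa ⇒ aqqaqaPaqaqqa ⇒ aqqaqaaqaqqa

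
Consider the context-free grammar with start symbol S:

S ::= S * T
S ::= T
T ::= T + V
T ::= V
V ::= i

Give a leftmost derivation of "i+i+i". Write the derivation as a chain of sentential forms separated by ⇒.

S ⇒ T   [S ::= T]
T ⇒ T+V   [T ::= T + V]
T+V ⇒ T+V+V   [T ::= T + V]
T+V+V ⇒ V+V+V   [T ::= V]
V+V+V ⇒ i+V+V   [V ::= i]
i+V+V ⇒ i+i+V   [V ::= i]
i+i+V ⇒ i+i+i   [V ::= i]

S ⇒ T ⇒ T+V ⇒ T+V+V ⇒ V+V+V ⇒ i+V+V ⇒ i+i+V ⇒ i+i+i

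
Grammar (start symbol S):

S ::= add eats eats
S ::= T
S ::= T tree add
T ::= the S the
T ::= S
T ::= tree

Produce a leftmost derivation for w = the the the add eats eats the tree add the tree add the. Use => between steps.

S => T => the S the => the T tree add the => the the S the tree add the => the the T tree add the tree add the => the the the S the tree add the tree add the => the the the add eats eats the tree add the tree add the

S => T   [S ::= T]
T => the S the   [T ::= the S the]
the S the => the T tree add the   [S ::= T tree add]
the T tree add the => the the S the tree add the   [T ::= the S the]
the the S the tree add the => the the T tree add the tree add the   [S ::= T tree add]
the the T tree add the tree add the => the the the S the tree add the tree add the   [T ::= the S the]
the the the S the tree add the tree add the => the the the add eats eats the tree add the tree add the   [S ::= add eats eats]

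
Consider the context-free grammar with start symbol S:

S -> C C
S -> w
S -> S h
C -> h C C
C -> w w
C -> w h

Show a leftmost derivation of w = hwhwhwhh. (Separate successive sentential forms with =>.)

S=>Sh=>CCh=>hCCCh=>hwhCCh=>hwhwhCh=>hwhwhwhh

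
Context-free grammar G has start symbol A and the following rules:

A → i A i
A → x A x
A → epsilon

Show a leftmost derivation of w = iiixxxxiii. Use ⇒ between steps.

A ⇒ iAi   [A → i A i]
iAi ⇒ iiAii   [A → i A i]
iiAii ⇒ iiiAiii   [A → i A i]
iiiAiii ⇒ iiixAxiii   [A → x A x]
iiixAxiii ⇒ iiixxAxxiii   [A → x A x]
iiixxAxxiii ⇒ iiixxxxiii   [A → epsilon]

A ⇒ iAi ⇒ iiAii ⇒ iiiAiii ⇒ iiixAxiii ⇒ iiixxAxxiii ⇒ iiixxxxiii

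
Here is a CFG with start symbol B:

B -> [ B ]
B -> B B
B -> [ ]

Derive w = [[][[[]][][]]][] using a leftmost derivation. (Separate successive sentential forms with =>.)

B => BB   [B -> B B]
BB => [B]B   [B -> [ B ]]
[B]B => [BB]B   [B -> B B]
[BB]B => [[]B]B   [B -> [ ]]
[[]B]B => [[][B]]B   [B -> [ B ]]
[[][B]]B => [[][BB]]B   [B -> B B]
[[][BB]]B => [[][BBB]]B   [B -> B B]
[[][BBB]]B => [[][[B]BB]]B   [B -> [ B ]]
[[][[B]BB]]B => [[][[[]]BB]]B   [B -> [ ]]
[[][[[]]BB]]B => [[][[[]][]B]]B   [B -> [ ]]
[[][[[]][]B]]B => [[][[[]][][]]]B   [B -> [ ]]
[[][[[]][][]]]B => [[][[[]][][]]][]   [B -> [ ]]

B => BB => [B]B => [BB]B => [[]B]B => [[][B]]B => [[][BB]]B => [[][BBB]]B => [[][[B]BB]]B => [[][[[]]BB]]B => [[][[[]][]B]]B => [[][[[]][][]]]B => [[][[[]][][]]][]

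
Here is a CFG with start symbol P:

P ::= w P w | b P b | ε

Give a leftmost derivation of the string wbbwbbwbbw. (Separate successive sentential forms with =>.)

P => wPw   [P ::= w P w]
wPw => wbPbw   [P ::= b P b]
wbPbw => wbbPbbw   [P ::= b P b]
wbbPbbw => wbbwPwbbw   [P ::= w P w]
wbbwPwbbw => wbbwbPbwbbw   [P ::= b P b]
wbbwbPbwbbw => wbbwbbwbbw   [P ::= ε]

P => wPw => wbPbw => wbbPbbw => wbbwPwbbw => wbbwbPbwbbw => wbbwbbwbbw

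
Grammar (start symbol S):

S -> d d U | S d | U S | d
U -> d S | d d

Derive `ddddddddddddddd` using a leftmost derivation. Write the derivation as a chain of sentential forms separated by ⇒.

S ⇒ US ⇒ ddS ⇒ ddUS ⇒ ddddS ⇒ ddddSd ⇒ ddddSdd ⇒ ddddUSdd ⇒ dddddSSdd ⇒ dddddUSSdd ⇒ dddddddSSdd ⇒ dddddddSdSdd ⇒ dddddddddUdSdd ⇒ ddddddddddddSdd ⇒ ddddddddddddddd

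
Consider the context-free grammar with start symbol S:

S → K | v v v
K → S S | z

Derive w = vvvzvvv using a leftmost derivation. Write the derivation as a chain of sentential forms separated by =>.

S => K => SS => vvvS => vvvK => vvvSS => vvvKS => vvvzS => vvvzvvv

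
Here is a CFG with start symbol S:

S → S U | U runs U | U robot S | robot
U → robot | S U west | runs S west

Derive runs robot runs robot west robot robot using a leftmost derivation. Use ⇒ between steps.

S ⇒ U robot S ⇒ runs S west robot S ⇒ runs U runs U west robot S ⇒ runs robot runs U west robot S ⇒ runs robot runs robot west robot S ⇒ runs robot runs robot west robot robot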